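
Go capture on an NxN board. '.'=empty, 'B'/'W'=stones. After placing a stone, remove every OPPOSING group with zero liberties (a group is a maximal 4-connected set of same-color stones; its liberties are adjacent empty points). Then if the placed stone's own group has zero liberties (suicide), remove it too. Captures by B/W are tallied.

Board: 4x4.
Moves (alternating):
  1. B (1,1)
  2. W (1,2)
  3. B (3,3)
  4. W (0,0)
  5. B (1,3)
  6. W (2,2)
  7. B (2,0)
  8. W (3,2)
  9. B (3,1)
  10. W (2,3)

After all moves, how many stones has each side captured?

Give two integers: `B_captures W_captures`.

Answer: 0 1

Derivation:
Move 1: B@(1,1) -> caps B=0 W=0
Move 2: W@(1,2) -> caps B=0 W=0
Move 3: B@(3,3) -> caps B=0 W=0
Move 4: W@(0,0) -> caps B=0 W=0
Move 5: B@(1,3) -> caps B=0 W=0
Move 6: W@(2,2) -> caps B=0 W=0
Move 7: B@(2,0) -> caps B=0 W=0
Move 8: W@(3,2) -> caps B=0 W=0
Move 9: B@(3,1) -> caps B=0 W=0
Move 10: W@(2,3) -> caps B=0 W=1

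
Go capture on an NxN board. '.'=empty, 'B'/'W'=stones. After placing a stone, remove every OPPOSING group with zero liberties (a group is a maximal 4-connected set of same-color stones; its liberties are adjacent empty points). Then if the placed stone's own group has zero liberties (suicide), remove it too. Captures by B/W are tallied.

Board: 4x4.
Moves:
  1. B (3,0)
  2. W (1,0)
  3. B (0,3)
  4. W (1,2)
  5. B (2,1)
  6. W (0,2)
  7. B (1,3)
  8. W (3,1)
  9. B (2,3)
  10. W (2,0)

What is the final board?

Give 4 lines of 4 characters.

Move 1: B@(3,0) -> caps B=0 W=0
Move 2: W@(1,0) -> caps B=0 W=0
Move 3: B@(0,3) -> caps B=0 W=0
Move 4: W@(1,2) -> caps B=0 W=0
Move 5: B@(2,1) -> caps B=0 W=0
Move 6: W@(0,2) -> caps B=0 W=0
Move 7: B@(1,3) -> caps B=0 W=0
Move 8: W@(3,1) -> caps B=0 W=0
Move 9: B@(2,3) -> caps B=0 W=0
Move 10: W@(2,0) -> caps B=0 W=1

Answer: ..WB
W.WB
WB.B
.W..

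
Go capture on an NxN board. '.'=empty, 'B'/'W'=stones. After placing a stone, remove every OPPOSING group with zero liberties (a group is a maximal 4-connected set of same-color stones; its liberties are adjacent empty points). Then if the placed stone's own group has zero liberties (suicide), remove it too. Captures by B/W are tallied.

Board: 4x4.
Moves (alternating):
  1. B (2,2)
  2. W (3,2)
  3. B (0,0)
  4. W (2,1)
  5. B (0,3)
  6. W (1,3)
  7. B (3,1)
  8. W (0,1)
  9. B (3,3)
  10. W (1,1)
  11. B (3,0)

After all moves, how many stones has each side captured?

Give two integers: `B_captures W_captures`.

Answer: 1 0

Derivation:
Move 1: B@(2,2) -> caps B=0 W=0
Move 2: W@(3,2) -> caps B=0 W=0
Move 3: B@(0,0) -> caps B=0 W=0
Move 4: W@(2,1) -> caps B=0 W=0
Move 5: B@(0,3) -> caps B=0 W=0
Move 6: W@(1,3) -> caps B=0 W=0
Move 7: B@(3,1) -> caps B=0 W=0
Move 8: W@(0,1) -> caps B=0 W=0
Move 9: B@(3,3) -> caps B=1 W=0
Move 10: W@(1,1) -> caps B=1 W=0
Move 11: B@(3,0) -> caps B=1 W=0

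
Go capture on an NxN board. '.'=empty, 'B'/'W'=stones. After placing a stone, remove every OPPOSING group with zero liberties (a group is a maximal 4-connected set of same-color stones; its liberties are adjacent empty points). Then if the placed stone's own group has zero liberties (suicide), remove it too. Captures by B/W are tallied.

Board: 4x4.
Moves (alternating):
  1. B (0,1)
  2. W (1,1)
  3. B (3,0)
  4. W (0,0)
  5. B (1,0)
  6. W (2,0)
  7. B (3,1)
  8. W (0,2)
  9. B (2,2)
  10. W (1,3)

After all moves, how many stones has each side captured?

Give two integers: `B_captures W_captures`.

Move 1: B@(0,1) -> caps B=0 W=0
Move 2: W@(1,1) -> caps B=0 W=0
Move 3: B@(3,0) -> caps B=0 W=0
Move 4: W@(0,0) -> caps B=0 W=0
Move 5: B@(1,0) -> caps B=1 W=0
Move 6: W@(2,0) -> caps B=1 W=0
Move 7: B@(3,1) -> caps B=1 W=0
Move 8: W@(0,2) -> caps B=1 W=0
Move 9: B@(2,2) -> caps B=1 W=0
Move 10: W@(1,3) -> caps B=1 W=0

Answer: 1 0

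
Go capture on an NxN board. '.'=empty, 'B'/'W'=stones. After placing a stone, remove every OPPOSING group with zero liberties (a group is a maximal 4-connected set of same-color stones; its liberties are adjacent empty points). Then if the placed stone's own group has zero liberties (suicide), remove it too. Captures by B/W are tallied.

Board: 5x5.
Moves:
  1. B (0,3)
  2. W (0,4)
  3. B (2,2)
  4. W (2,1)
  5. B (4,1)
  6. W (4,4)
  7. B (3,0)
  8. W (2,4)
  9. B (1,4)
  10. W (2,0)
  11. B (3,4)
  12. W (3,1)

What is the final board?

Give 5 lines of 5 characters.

Move 1: B@(0,3) -> caps B=0 W=0
Move 2: W@(0,4) -> caps B=0 W=0
Move 3: B@(2,2) -> caps B=0 W=0
Move 4: W@(2,1) -> caps B=0 W=0
Move 5: B@(4,1) -> caps B=0 W=0
Move 6: W@(4,4) -> caps B=0 W=0
Move 7: B@(3,0) -> caps B=0 W=0
Move 8: W@(2,4) -> caps B=0 W=0
Move 9: B@(1,4) -> caps B=1 W=0
Move 10: W@(2,0) -> caps B=1 W=0
Move 11: B@(3,4) -> caps B=1 W=0
Move 12: W@(3,1) -> caps B=1 W=0

Answer: ...B.
....B
WWB.W
BW..B
.B..W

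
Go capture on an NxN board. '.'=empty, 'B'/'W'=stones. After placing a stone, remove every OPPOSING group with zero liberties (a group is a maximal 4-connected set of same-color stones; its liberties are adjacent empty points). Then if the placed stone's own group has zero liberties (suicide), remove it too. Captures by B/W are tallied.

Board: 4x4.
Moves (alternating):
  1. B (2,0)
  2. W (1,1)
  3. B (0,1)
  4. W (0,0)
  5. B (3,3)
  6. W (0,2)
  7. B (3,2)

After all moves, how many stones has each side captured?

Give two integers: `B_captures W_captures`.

Move 1: B@(2,0) -> caps B=0 W=0
Move 2: W@(1,1) -> caps B=0 W=0
Move 3: B@(0,1) -> caps B=0 W=0
Move 4: W@(0,0) -> caps B=0 W=0
Move 5: B@(3,3) -> caps B=0 W=0
Move 6: W@(0,2) -> caps B=0 W=1
Move 7: B@(3,2) -> caps B=0 W=1

Answer: 0 1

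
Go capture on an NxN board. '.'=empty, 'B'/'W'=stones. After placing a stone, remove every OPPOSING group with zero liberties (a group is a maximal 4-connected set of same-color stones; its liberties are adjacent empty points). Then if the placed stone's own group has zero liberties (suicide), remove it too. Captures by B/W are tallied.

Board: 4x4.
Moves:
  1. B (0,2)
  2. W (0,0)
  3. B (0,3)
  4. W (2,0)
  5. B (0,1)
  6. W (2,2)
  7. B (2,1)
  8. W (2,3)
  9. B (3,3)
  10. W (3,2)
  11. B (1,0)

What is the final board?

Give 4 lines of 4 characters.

Move 1: B@(0,2) -> caps B=0 W=0
Move 2: W@(0,0) -> caps B=0 W=0
Move 3: B@(0,3) -> caps B=0 W=0
Move 4: W@(2,0) -> caps B=0 W=0
Move 5: B@(0,1) -> caps B=0 W=0
Move 6: W@(2,2) -> caps B=0 W=0
Move 7: B@(2,1) -> caps B=0 W=0
Move 8: W@(2,3) -> caps B=0 W=0
Move 9: B@(3,3) -> caps B=0 W=0
Move 10: W@(3,2) -> caps B=0 W=1
Move 11: B@(1,0) -> caps B=1 W=1

Answer: .BBB
B...
WBWW
..W.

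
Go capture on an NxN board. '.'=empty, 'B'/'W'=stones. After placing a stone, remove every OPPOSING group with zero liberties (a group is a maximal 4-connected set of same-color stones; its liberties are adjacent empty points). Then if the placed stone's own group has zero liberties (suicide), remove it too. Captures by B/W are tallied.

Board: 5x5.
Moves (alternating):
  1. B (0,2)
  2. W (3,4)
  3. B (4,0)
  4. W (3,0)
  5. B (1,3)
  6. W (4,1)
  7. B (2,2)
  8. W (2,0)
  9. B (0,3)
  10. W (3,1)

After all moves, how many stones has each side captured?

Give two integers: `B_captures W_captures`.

Answer: 0 1

Derivation:
Move 1: B@(0,2) -> caps B=0 W=0
Move 2: W@(3,4) -> caps B=0 W=0
Move 3: B@(4,0) -> caps B=0 W=0
Move 4: W@(3,0) -> caps B=0 W=0
Move 5: B@(1,3) -> caps B=0 W=0
Move 6: W@(4,1) -> caps B=0 W=1
Move 7: B@(2,2) -> caps B=0 W=1
Move 8: W@(2,0) -> caps B=0 W=1
Move 9: B@(0,3) -> caps B=0 W=1
Move 10: W@(3,1) -> caps B=0 W=1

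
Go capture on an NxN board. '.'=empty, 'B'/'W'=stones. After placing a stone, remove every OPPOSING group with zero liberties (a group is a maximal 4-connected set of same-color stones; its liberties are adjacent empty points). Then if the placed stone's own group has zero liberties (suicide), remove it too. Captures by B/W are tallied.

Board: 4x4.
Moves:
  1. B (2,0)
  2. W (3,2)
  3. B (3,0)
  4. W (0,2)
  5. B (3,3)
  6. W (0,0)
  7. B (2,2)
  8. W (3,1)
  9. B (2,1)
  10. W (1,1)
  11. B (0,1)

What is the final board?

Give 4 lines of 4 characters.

Move 1: B@(2,0) -> caps B=0 W=0
Move 2: W@(3,2) -> caps B=0 W=0
Move 3: B@(3,0) -> caps B=0 W=0
Move 4: W@(0,2) -> caps B=0 W=0
Move 5: B@(3,3) -> caps B=0 W=0
Move 6: W@(0,0) -> caps B=0 W=0
Move 7: B@(2,2) -> caps B=0 W=0
Move 8: W@(3,1) -> caps B=0 W=0
Move 9: B@(2,1) -> caps B=2 W=0
Move 10: W@(1,1) -> caps B=2 W=0
Move 11: B@(0,1) -> caps B=2 W=0

Answer: W.W.
.W..
BBB.
B..B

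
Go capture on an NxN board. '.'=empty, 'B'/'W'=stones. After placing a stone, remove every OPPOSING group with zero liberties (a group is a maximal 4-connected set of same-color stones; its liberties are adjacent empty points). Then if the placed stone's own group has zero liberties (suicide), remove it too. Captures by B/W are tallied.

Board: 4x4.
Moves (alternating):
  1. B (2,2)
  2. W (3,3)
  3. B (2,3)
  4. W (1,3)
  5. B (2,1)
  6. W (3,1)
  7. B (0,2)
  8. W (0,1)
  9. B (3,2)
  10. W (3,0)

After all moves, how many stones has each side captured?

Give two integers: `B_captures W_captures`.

Answer: 1 0

Derivation:
Move 1: B@(2,2) -> caps B=0 W=0
Move 2: W@(3,3) -> caps B=0 W=0
Move 3: B@(2,3) -> caps B=0 W=0
Move 4: W@(1,3) -> caps B=0 W=0
Move 5: B@(2,1) -> caps B=0 W=0
Move 6: W@(3,1) -> caps B=0 W=0
Move 7: B@(0,2) -> caps B=0 W=0
Move 8: W@(0,1) -> caps B=0 W=0
Move 9: B@(3,2) -> caps B=1 W=0
Move 10: W@(3,0) -> caps B=1 W=0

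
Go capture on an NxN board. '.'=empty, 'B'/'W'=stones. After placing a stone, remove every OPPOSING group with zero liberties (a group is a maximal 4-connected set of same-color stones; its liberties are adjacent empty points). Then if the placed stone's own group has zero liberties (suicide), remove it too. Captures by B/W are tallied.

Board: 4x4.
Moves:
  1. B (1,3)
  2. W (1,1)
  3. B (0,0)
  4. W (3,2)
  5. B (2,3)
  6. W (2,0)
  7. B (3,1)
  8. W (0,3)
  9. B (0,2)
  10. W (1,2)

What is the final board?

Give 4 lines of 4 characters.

Move 1: B@(1,3) -> caps B=0 W=0
Move 2: W@(1,1) -> caps B=0 W=0
Move 3: B@(0,0) -> caps B=0 W=0
Move 4: W@(3,2) -> caps B=0 W=0
Move 5: B@(2,3) -> caps B=0 W=0
Move 6: W@(2,0) -> caps B=0 W=0
Move 7: B@(3,1) -> caps B=0 W=0
Move 8: W@(0,3) -> caps B=0 W=0
Move 9: B@(0,2) -> caps B=1 W=0
Move 10: W@(1,2) -> caps B=1 W=0

Answer: B.B.
.WWB
W..B
.BW.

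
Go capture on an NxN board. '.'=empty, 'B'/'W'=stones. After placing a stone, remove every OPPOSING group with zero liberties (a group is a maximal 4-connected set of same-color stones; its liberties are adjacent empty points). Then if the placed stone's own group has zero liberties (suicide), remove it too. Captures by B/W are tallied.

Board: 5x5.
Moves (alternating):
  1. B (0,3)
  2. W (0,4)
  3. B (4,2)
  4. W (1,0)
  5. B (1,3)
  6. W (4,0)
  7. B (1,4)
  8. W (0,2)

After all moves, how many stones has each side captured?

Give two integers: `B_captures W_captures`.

Answer: 1 0

Derivation:
Move 1: B@(0,3) -> caps B=0 W=0
Move 2: W@(0,4) -> caps B=0 W=0
Move 3: B@(4,2) -> caps B=0 W=0
Move 4: W@(1,0) -> caps B=0 W=0
Move 5: B@(1,3) -> caps B=0 W=0
Move 6: W@(4,0) -> caps B=0 W=0
Move 7: B@(1,4) -> caps B=1 W=0
Move 8: W@(0,2) -> caps B=1 W=0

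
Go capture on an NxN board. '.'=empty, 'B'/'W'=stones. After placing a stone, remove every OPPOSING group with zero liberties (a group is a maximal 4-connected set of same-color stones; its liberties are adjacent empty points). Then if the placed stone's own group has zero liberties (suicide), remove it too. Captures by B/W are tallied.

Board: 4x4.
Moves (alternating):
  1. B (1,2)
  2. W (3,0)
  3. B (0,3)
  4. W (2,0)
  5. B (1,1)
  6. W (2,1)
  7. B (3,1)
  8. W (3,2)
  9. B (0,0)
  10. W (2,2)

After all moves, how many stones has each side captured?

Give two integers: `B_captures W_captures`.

Answer: 0 1

Derivation:
Move 1: B@(1,2) -> caps B=0 W=0
Move 2: W@(3,0) -> caps B=0 W=0
Move 3: B@(0,3) -> caps B=0 W=0
Move 4: W@(2,0) -> caps B=0 W=0
Move 5: B@(1,1) -> caps B=0 W=0
Move 6: W@(2,1) -> caps B=0 W=0
Move 7: B@(3,1) -> caps B=0 W=0
Move 8: W@(3,2) -> caps B=0 W=1
Move 9: B@(0,0) -> caps B=0 W=1
Move 10: W@(2,2) -> caps B=0 W=1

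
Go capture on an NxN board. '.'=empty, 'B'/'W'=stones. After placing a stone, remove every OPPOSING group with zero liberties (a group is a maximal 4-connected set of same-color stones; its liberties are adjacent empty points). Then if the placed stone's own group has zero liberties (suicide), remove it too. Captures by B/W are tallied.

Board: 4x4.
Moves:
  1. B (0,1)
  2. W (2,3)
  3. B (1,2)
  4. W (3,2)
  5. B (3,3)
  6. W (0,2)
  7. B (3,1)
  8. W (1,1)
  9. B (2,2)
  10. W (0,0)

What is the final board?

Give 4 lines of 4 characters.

Move 1: B@(0,1) -> caps B=0 W=0
Move 2: W@(2,3) -> caps B=0 W=0
Move 3: B@(1,2) -> caps B=0 W=0
Move 4: W@(3,2) -> caps B=0 W=0
Move 5: B@(3,3) -> caps B=0 W=0
Move 6: W@(0,2) -> caps B=0 W=0
Move 7: B@(3,1) -> caps B=0 W=0
Move 8: W@(1,1) -> caps B=0 W=0
Move 9: B@(2,2) -> caps B=0 W=0
Move 10: W@(0,0) -> caps B=0 W=1

Answer: W.W.
.WB.
..BW
.BW.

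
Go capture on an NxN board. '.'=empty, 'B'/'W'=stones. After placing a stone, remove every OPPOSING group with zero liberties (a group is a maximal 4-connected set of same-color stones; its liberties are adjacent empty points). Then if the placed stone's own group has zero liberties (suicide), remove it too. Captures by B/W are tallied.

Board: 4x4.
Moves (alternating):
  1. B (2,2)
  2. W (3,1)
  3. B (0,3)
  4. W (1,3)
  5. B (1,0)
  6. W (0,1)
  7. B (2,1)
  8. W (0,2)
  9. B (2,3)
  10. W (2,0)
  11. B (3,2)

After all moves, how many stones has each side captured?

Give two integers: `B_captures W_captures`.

Answer: 0 1

Derivation:
Move 1: B@(2,2) -> caps B=0 W=0
Move 2: W@(3,1) -> caps B=0 W=0
Move 3: B@(0,3) -> caps B=0 W=0
Move 4: W@(1,3) -> caps B=0 W=0
Move 5: B@(1,0) -> caps B=0 W=0
Move 6: W@(0,1) -> caps B=0 W=0
Move 7: B@(2,1) -> caps B=0 W=0
Move 8: W@(0,2) -> caps B=0 W=1
Move 9: B@(2,3) -> caps B=0 W=1
Move 10: W@(2,0) -> caps B=0 W=1
Move 11: B@(3,2) -> caps B=0 W=1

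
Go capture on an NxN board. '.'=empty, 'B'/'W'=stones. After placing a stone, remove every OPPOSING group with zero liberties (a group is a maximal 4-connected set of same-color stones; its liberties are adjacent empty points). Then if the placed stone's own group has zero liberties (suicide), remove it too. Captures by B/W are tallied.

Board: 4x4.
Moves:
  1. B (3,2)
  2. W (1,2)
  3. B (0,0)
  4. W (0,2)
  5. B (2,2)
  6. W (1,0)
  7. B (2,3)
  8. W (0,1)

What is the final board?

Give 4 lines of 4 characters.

Answer: .WW.
W.W.
..BB
..B.

Derivation:
Move 1: B@(3,2) -> caps B=0 W=0
Move 2: W@(1,2) -> caps B=0 W=0
Move 3: B@(0,0) -> caps B=0 W=0
Move 4: W@(0,2) -> caps B=0 W=0
Move 5: B@(2,2) -> caps B=0 W=0
Move 6: W@(1,0) -> caps B=0 W=0
Move 7: B@(2,3) -> caps B=0 W=0
Move 8: W@(0,1) -> caps B=0 W=1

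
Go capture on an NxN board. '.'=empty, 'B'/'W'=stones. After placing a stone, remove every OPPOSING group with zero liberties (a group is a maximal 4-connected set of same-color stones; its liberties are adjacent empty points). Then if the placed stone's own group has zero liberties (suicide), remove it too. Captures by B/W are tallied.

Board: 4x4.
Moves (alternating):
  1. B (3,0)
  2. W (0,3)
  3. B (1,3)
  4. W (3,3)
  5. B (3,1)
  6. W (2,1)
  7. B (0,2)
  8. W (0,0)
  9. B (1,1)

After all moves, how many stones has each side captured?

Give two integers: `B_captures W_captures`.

Move 1: B@(3,0) -> caps B=0 W=0
Move 2: W@(0,3) -> caps B=0 W=0
Move 3: B@(1,3) -> caps B=0 W=0
Move 4: W@(3,3) -> caps B=0 W=0
Move 5: B@(3,1) -> caps B=0 W=0
Move 6: W@(2,1) -> caps B=0 W=0
Move 7: B@(0,2) -> caps B=1 W=0
Move 8: W@(0,0) -> caps B=1 W=0
Move 9: B@(1,1) -> caps B=1 W=0

Answer: 1 0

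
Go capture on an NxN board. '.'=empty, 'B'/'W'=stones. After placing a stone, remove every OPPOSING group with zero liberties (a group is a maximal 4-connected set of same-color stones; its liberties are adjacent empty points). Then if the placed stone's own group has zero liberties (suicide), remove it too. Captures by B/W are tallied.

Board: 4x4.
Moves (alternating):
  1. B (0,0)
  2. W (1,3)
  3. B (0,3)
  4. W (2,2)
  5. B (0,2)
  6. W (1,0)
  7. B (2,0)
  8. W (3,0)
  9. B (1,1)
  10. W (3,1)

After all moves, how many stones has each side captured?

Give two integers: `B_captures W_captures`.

Move 1: B@(0,0) -> caps B=0 W=0
Move 2: W@(1,3) -> caps B=0 W=0
Move 3: B@(0,3) -> caps B=0 W=0
Move 4: W@(2,2) -> caps B=0 W=0
Move 5: B@(0,2) -> caps B=0 W=0
Move 6: W@(1,0) -> caps B=0 W=0
Move 7: B@(2,0) -> caps B=0 W=0
Move 8: W@(3,0) -> caps B=0 W=0
Move 9: B@(1,1) -> caps B=1 W=0
Move 10: W@(3,1) -> caps B=1 W=0

Answer: 1 0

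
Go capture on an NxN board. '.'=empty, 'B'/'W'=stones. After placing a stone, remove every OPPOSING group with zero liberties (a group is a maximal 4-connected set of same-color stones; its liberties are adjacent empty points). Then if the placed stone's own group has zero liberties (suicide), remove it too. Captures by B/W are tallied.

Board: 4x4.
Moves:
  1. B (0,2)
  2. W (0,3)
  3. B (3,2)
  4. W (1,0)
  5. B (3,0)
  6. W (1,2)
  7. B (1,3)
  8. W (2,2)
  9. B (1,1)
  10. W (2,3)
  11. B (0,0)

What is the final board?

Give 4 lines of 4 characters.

Move 1: B@(0,2) -> caps B=0 W=0
Move 2: W@(0,3) -> caps B=0 W=0
Move 3: B@(3,2) -> caps B=0 W=0
Move 4: W@(1,0) -> caps B=0 W=0
Move 5: B@(3,0) -> caps B=0 W=0
Move 6: W@(1,2) -> caps B=0 W=0
Move 7: B@(1,3) -> caps B=1 W=0
Move 8: W@(2,2) -> caps B=1 W=0
Move 9: B@(1,1) -> caps B=1 W=0
Move 10: W@(2,3) -> caps B=1 W=0
Move 11: B@(0,0) -> caps B=1 W=0

Answer: B.B.
WBWB
..WW
B.B.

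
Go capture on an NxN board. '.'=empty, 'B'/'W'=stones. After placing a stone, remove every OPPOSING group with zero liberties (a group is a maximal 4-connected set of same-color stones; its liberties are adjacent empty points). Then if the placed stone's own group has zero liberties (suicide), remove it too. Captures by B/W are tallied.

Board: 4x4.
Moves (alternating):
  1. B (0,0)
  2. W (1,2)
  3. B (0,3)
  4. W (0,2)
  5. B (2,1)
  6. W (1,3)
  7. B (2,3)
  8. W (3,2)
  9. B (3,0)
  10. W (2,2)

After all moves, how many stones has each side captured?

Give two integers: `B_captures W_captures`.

Move 1: B@(0,0) -> caps B=0 W=0
Move 2: W@(1,2) -> caps B=0 W=0
Move 3: B@(0,3) -> caps B=0 W=0
Move 4: W@(0,2) -> caps B=0 W=0
Move 5: B@(2,1) -> caps B=0 W=0
Move 6: W@(1,3) -> caps B=0 W=1
Move 7: B@(2,3) -> caps B=0 W=1
Move 8: W@(3,2) -> caps B=0 W=1
Move 9: B@(3,0) -> caps B=0 W=1
Move 10: W@(2,2) -> caps B=0 W=1

Answer: 0 1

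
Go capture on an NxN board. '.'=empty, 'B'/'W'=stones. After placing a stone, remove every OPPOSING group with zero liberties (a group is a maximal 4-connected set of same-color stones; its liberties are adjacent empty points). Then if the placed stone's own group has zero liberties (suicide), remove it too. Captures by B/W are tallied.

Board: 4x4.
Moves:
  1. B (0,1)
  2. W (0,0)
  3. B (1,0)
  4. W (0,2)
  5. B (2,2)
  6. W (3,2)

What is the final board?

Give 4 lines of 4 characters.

Move 1: B@(0,1) -> caps B=0 W=0
Move 2: W@(0,0) -> caps B=0 W=0
Move 3: B@(1,0) -> caps B=1 W=0
Move 4: W@(0,2) -> caps B=1 W=0
Move 5: B@(2,2) -> caps B=1 W=0
Move 6: W@(3,2) -> caps B=1 W=0

Answer: .BW.
B...
..B.
..W.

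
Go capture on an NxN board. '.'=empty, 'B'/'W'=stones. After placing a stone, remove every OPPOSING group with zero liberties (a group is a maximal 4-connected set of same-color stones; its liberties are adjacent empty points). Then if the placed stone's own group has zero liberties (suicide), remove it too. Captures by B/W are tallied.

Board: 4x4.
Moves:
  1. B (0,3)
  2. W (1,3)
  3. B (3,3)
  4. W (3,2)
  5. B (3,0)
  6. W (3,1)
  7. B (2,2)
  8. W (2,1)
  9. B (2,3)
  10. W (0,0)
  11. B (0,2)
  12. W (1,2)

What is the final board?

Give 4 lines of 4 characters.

Move 1: B@(0,3) -> caps B=0 W=0
Move 2: W@(1,3) -> caps B=0 W=0
Move 3: B@(3,3) -> caps B=0 W=0
Move 4: W@(3,2) -> caps B=0 W=0
Move 5: B@(3,0) -> caps B=0 W=0
Move 6: W@(3,1) -> caps B=0 W=0
Move 7: B@(2,2) -> caps B=0 W=0
Move 8: W@(2,1) -> caps B=0 W=0
Move 9: B@(2,3) -> caps B=0 W=0
Move 10: W@(0,0) -> caps B=0 W=0
Move 11: B@(0,2) -> caps B=0 W=0
Move 12: W@(1,2) -> caps B=0 W=3

Answer: W.BB
..WW
.W..
BWW.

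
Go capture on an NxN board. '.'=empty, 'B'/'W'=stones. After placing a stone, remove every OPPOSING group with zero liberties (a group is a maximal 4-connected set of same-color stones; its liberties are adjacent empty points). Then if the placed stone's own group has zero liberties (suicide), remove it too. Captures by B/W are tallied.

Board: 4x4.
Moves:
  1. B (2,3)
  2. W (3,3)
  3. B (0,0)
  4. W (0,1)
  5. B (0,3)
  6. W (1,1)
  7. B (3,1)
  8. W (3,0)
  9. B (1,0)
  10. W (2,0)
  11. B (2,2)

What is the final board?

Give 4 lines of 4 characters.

Move 1: B@(2,3) -> caps B=0 W=0
Move 2: W@(3,3) -> caps B=0 W=0
Move 3: B@(0,0) -> caps B=0 W=0
Move 4: W@(0,1) -> caps B=0 W=0
Move 5: B@(0,3) -> caps B=0 W=0
Move 6: W@(1,1) -> caps B=0 W=0
Move 7: B@(3,1) -> caps B=0 W=0
Move 8: W@(3,0) -> caps B=0 W=0
Move 9: B@(1,0) -> caps B=0 W=0
Move 10: W@(2,0) -> caps B=0 W=2
Move 11: B@(2,2) -> caps B=0 W=2

Answer: .W.B
.W..
W.BB
WB.W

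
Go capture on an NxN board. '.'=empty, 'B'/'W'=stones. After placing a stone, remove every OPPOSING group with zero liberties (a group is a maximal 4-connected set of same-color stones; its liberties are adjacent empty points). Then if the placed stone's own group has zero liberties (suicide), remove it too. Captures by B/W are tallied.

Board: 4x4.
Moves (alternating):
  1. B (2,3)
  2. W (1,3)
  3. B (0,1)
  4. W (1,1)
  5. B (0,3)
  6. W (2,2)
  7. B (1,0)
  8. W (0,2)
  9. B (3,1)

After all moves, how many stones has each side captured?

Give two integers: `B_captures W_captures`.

Move 1: B@(2,3) -> caps B=0 W=0
Move 2: W@(1,3) -> caps B=0 W=0
Move 3: B@(0,1) -> caps B=0 W=0
Move 4: W@(1,1) -> caps B=0 W=0
Move 5: B@(0,3) -> caps B=0 W=0
Move 6: W@(2,2) -> caps B=0 W=0
Move 7: B@(1,0) -> caps B=0 W=0
Move 8: W@(0,2) -> caps B=0 W=1
Move 9: B@(3,1) -> caps B=0 W=1

Answer: 0 1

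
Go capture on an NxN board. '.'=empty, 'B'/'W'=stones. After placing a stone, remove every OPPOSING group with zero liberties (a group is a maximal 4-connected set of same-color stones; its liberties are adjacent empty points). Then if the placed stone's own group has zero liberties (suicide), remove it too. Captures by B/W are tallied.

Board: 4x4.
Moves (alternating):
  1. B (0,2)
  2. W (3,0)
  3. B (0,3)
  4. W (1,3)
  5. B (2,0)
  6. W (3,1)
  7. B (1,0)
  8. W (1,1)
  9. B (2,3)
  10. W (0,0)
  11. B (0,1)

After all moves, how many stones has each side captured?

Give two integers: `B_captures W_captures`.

Move 1: B@(0,2) -> caps B=0 W=0
Move 2: W@(3,0) -> caps B=0 W=0
Move 3: B@(0,3) -> caps B=0 W=0
Move 4: W@(1,3) -> caps B=0 W=0
Move 5: B@(2,0) -> caps B=0 W=0
Move 6: W@(3,1) -> caps B=0 W=0
Move 7: B@(1,0) -> caps B=0 W=0
Move 8: W@(1,1) -> caps B=0 W=0
Move 9: B@(2,3) -> caps B=0 W=0
Move 10: W@(0,0) -> caps B=0 W=0
Move 11: B@(0,1) -> caps B=1 W=0

Answer: 1 0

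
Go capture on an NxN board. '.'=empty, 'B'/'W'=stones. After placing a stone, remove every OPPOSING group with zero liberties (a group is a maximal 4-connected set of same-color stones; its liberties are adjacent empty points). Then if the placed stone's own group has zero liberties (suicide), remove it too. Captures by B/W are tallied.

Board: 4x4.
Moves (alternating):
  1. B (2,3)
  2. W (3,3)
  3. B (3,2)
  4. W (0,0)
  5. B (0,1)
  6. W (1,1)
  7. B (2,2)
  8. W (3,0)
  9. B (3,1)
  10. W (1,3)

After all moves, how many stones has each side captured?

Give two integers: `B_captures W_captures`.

Answer: 1 0

Derivation:
Move 1: B@(2,3) -> caps B=0 W=0
Move 2: W@(3,3) -> caps B=0 W=0
Move 3: B@(3,2) -> caps B=1 W=0
Move 4: W@(0,0) -> caps B=1 W=0
Move 5: B@(0,1) -> caps B=1 W=0
Move 6: W@(1,1) -> caps B=1 W=0
Move 7: B@(2,2) -> caps B=1 W=0
Move 8: W@(3,0) -> caps B=1 W=0
Move 9: B@(3,1) -> caps B=1 W=0
Move 10: W@(1,3) -> caps B=1 W=0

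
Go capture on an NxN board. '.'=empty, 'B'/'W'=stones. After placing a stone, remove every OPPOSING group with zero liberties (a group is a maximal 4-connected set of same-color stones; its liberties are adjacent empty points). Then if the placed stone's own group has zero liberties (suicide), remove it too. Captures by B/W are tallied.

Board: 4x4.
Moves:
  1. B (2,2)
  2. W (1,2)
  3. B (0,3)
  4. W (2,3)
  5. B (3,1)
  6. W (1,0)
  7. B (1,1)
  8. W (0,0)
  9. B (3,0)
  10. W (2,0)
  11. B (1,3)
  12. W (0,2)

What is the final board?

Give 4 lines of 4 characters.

Answer: W.W.
WBW.
W.BW
BB..

Derivation:
Move 1: B@(2,2) -> caps B=0 W=0
Move 2: W@(1,2) -> caps B=0 W=0
Move 3: B@(0,3) -> caps B=0 W=0
Move 4: W@(2,3) -> caps B=0 W=0
Move 5: B@(3,1) -> caps B=0 W=0
Move 6: W@(1,0) -> caps B=0 W=0
Move 7: B@(1,1) -> caps B=0 W=0
Move 8: W@(0,0) -> caps B=0 W=0
Move 9: B@(3,0) -> caps B=0 W=0
Move 10: W@(2,0) -> caps B=0 W=0
Move 11: B@(1,3) -> caps B=0 W=0
Move 12: W@(0,2) -> caps B=0 W=2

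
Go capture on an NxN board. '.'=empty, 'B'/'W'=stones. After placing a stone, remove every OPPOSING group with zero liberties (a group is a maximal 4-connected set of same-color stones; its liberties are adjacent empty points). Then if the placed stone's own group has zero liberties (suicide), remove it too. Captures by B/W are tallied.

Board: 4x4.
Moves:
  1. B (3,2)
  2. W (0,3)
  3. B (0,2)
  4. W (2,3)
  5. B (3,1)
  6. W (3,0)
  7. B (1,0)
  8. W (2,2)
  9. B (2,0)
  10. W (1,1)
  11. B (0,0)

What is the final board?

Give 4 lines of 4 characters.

Answer: B.BW
BW..
B.WW
.BB.

Derivation:
Move 1: B@(3,2) -> caps B=0 W=0
Move 2: W@(0,3) -> caps B=0 W=0
Move 3: B@(0,2) -> caps B=0 W=0
Move 4: W@(2,3) -> caps B=0 W=0
Move 5: B@(3,1) -> caps B=0 W=0
Move 6: W@(3,0) -> caps B=0 W=0
Move 7: B@(1,0) -> caps B=0 W=0
Move 8: W@(2,2) -> caps B=0 W=0
Move 9: B@(2,0) -> caps B=1 W=0
Move 10: W@(1,1) -> caps B=1 W=0
Move 11: B@(0,0) -> caps B=1 W=0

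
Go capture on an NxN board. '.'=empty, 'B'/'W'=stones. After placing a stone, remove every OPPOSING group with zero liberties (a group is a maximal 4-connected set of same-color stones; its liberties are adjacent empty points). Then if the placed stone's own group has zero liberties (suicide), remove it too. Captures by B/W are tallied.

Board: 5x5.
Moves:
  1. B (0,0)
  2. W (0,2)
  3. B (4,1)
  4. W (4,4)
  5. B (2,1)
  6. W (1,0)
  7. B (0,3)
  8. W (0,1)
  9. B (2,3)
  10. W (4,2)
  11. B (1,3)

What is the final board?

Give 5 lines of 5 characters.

Answer: .WWB.
W..B.
.B.B.
.....
.BW.W

Derivation:
Move 1: B@(0,0) -> caps B=0 W=0
Move 2: W@(0,2) -> caps B=0 W=0
Move 3: B@(4,1) -> caps B=0 W=0
Move 4: W@(4,4) -> caps B=0 W=0
Move 5: B@(2,1) -> caps B=0 W=0
Move 6: W@(1,0) -> caps B=0 W=0
Move 7: B@(0,3) -> caps B=0 W=0
Move 8: W@(0,1) -> caps B=0 W=1
Move 9: B@(2,3) -> caps B=0 W=1
Move 10: W@(4,2) -> caps B=0 W=1
Move 11: B@(1,3) -> caps B=0 W=1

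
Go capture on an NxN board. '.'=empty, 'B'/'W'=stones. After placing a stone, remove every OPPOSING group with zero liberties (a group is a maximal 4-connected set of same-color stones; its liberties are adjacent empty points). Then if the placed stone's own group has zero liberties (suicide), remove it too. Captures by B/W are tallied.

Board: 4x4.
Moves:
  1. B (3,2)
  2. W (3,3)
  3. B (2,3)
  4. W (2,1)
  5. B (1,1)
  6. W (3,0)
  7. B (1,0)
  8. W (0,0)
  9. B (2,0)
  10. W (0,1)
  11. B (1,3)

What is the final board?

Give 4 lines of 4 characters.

Move 1: B@(3,2) -> caps B=0 W=0
Move 2: W@(3,3) -> caps B=0 W=0
Move 3: B@(2,3) -> caps B=1 W=0
Move 4: W@(2,1) -> caps B=1 W=0
Move 5: B@(1,1) -> caps B=1 W=0
Move 6: W@(3,0) -> caps B=1 W=0
Move 7: B@(1,0) -> caps B=1 W=0
Move 8: W@(0,0) -> caps B=1 W=0
Move 9: B@(2,0) -> caps B=1 W=0
Move 10: W@(0,1) -> caps B=1 W=0
Move 11: B@(1,3) -> caps B=1 W=0

Answer: WW..
BB.B
BW.B
W.B.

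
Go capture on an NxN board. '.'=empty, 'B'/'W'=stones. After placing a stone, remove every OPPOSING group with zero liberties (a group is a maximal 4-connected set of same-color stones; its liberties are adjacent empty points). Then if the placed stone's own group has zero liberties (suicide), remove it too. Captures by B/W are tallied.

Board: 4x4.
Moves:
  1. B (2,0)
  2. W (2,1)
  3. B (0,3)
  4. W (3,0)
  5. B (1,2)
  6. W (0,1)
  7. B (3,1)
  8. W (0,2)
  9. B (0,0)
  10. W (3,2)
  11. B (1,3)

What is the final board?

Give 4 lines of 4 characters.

Answer: BWWB
..BB
BW..
.BW.

Derivation:
Move 1: B@(2,0) -> caps B=0 W=0
Move 2: W@(2,1) -> caps B=0 W=0
Move 3: B@(0,3) -> caps B=0 W=0
Move 4: W@(3,0) -> caps B=0 W=0
Move 5: B@(1,2) -> caps B=0 W=0
Move 6: W@(0,1) -> caps B=0 W=0
Move 7: B@(3,1) -> caps B=1 W=0
Move 8: W@(0,2) -> caps B=1 W=0
Move 9: B@(0,0) -> caps B=1 W=0
Move 10: W@(3,2) -> caps B=1 W=0
Move 11: B@(1,3) -> caps B=1 W=0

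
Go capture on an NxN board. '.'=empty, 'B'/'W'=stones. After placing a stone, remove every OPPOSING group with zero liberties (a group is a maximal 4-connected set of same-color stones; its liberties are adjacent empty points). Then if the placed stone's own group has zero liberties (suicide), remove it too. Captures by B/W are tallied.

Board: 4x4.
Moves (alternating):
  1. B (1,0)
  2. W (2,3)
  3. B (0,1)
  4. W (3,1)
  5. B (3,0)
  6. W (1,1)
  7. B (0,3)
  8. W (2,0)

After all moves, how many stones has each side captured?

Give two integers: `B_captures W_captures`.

Answer: 0 1

Derivation:
Move 1: B@(1,0) -> caps B=0 W=0
Move 2: W@(2,3) -> caps B=0 W=0
Move 3: B@(0,1) -> caps B=0 W=0
Move 4: W@(3,1) -> caps B=0 W=0
Move 5: B@(3,0) -> caps B=0 W=0
Move 6: W@(1,1) -> caps B=0 W=0
Move 7: B@(0,3) -> caps B=0 W=0
Move 8: W@(2,0) -> caps B=0 W=1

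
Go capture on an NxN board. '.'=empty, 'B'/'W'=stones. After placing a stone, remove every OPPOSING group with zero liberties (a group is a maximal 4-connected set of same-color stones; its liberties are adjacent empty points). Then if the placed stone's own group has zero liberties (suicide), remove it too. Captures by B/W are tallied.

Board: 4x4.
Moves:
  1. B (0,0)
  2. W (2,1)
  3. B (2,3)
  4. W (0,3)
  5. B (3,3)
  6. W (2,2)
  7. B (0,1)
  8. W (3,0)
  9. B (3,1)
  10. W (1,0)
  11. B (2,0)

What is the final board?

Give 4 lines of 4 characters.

Answer: BB.W
W...
BWWB
.B.B

Derivation:
Move 1: B@(0,0) -> caps B=0 W=0
Move 2: W@(2,1) -> caps B=0 W=0
Move 3: B@(2,3) -> caps B=0 W=0
Move 4: W@(0,3) -> caps B=0 W=0
Move 5: B@(3,3) -> caps B=0 W=0
Move 6: W@(2,2) -> caps B=0 W=0
Move 7: B@(0,1) -> caps B=0 W=0
Move 8: W@(3,0) -> caps B=0 W=0
Move 9: B@(3,1) -> caps B=0 W=0
Move 10: W@(1,0) -> caps B=0 W=0
Move 11: B@(2,0) -> caps B=1 W=0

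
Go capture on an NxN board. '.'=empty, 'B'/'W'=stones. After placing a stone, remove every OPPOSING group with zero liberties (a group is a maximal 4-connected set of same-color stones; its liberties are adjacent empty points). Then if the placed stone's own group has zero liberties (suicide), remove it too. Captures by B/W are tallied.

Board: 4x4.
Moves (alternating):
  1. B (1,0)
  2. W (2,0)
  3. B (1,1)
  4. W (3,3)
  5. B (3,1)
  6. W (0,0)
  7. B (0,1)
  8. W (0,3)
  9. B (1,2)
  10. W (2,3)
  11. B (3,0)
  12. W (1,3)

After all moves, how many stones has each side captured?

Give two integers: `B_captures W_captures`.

Move 1: B@(1,0) -> caps B=0 W=0
Move 2: W@(2,0) -> caps B=0 W=0
Move 3: B@(1,1) -> caps B=0 W=0
Move 4: W@(3,3) -> caps B=0 W=0
Move 5: B@(3,1) -> caps B=0 W=0
Move 6: W@(0,0) -> caps B=0 W=0
Move 7: B@(0,1) -> caps B=1 W=0
Move 8: W@(0,3) -> caps B=1 W=0
Move 9: B@(1,2) -> caps B=1 W=0
Move 10: W@(2,3) -> caps B=1 W=0
Move 11: B@(3,0) -> caps B=1 W=0
Move 12: W@(1,3) -> caps B=1 W=0

Answer: 1 0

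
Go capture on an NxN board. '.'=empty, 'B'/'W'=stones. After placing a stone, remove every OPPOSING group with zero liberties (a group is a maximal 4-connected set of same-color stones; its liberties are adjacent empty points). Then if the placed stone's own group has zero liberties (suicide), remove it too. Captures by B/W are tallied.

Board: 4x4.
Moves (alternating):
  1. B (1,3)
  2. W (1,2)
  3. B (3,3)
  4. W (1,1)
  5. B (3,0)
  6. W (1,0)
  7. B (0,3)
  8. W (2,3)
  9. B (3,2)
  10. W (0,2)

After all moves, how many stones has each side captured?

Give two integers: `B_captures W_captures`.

Move 1: B@(1,3) -> caps B=0 W=0
Move 2: W@(1,2) -> caps B=0 W=0
Move 3: B@(3,3) -> caps B=0 W=0
Move 4: W@(1,1) -> caps B=0 W=0
Move 5: B@(3,0) -> caps B=0 W=0
Move 6: W@(1,0) -> caps B=0 W=0
Move 7: B@(0,3) -> caps B=0 W=0
Move 8: W@(2,3) -> caps B=0 W=0
Move 9: B@(3,2) -> caps B=0 W=0
Move 10: W@(0,2) -> caps B=0 W=2

Answer: 0 2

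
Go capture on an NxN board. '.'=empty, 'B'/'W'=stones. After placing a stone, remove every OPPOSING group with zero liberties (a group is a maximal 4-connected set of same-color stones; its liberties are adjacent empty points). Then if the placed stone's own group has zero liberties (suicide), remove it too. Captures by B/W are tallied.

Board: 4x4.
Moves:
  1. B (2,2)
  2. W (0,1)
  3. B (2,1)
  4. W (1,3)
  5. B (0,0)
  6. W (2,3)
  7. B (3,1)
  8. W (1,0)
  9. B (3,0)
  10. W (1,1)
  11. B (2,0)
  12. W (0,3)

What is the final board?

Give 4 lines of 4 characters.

Answer: .W.W
WW.W
BBBW
BB..

Derivation:
Move 1: B@(2,2) -> caps B=0 W=0
Move 2: W@(0,1) -> caps B=0 W=0
Move 3: B@(2,1) -> caps B=0 W=0
Move 4: W@(1,3) -> caps B=0 W=0
Move 5: B@(0,0) -> caps B=0 W=0
Move 6: W@(2,3) -> caps B=0 W=0
Move 7: B@(3,1) -> caps B=0 W=0
Move 8: W@(1,0) -> caps B=0 W=1
Move 9: B@(3,0) -> caps B=0 W=1
Move 10: W@(1,1) -> caps B=0 W=1
Move 11: B@(2,0) -> caps B=0 W=1
Move 12: W@(0,3) -> caps B=0 W=1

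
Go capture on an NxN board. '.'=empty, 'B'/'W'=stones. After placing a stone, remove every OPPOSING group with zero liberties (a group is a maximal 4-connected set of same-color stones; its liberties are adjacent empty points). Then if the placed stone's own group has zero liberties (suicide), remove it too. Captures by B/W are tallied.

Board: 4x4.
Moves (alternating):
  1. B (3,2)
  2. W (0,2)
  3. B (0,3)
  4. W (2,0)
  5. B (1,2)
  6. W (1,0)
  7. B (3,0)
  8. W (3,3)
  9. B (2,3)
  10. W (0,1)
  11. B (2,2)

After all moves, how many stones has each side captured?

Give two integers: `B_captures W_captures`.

Move 1: B@(3,2) -> caps B=0 W=0
Move 2: W@(0,2) -> caps B=0 W=0
Move 3: B@(0,3) -> caps B=0 W=0
Move 4: W@(2,0) -> caps B=0 W=0
Move 5: B@(1,2) -> caps B=0 W=0
Move 6: W@(1,0) -> caps B=0 W=0
Move 7: B@(3,0) -> caps B=0 W=0
Move 8: W@(3,3) -> caps B=0 W=0
Move 9: B@(2,3) -> caps B=1 W=0
Move 10: W@(0,1) -> caps B=1 W=0
Move 11: B@(2,2) -> caps B=1 W=0

Answer: 1 0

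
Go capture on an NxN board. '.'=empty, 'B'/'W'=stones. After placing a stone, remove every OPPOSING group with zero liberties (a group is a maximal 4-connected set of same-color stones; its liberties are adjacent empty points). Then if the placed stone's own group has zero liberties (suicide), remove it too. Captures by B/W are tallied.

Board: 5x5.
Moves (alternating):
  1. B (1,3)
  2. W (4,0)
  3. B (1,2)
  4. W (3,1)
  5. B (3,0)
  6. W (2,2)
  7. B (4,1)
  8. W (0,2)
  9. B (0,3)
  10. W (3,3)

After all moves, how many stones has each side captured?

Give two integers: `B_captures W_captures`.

Answer: 1 0

Derivation:
Move 1: B@(1,3) -> caps B=0 W=0
Move 2: W@(4,0) -> caps B=0 W=0
Move 3: B@(1,2) -> caps B=0 W=0
Move 4: W@(3,1) -> caps B=0 W=0
Move 5: B@(3,0) -> caps B=0 W=0
Move 6: W@(2,2) -> caps B=0 W=0
Move 7: B@(4,1) -> caps B=1 W=0
Move 8: W@(0,2) -> caps B=1 W=0
Move 9: B@(0,3) -> caps B=1 W=0
Move 10: W@(3,3) -> caps B=1 W=0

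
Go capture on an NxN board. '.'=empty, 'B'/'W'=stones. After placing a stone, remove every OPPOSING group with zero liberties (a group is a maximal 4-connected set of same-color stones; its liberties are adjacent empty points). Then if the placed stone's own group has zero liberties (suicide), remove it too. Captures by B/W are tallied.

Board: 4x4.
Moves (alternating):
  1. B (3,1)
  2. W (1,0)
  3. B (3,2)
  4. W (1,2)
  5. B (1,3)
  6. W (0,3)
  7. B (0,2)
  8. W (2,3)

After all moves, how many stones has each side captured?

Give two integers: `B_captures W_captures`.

Answer: 1 0

Derivation:
Move 1: B@(3,1) -> caps B=0 W=0
Move 2: W@(1,0) -> caps B=0 W=0
Move 3: B@(3,2) -> caps B=0 W=0
Move 4: W@(1,2) -> caps B=0 W=0
Move 5: B@(1,3) -> caps B=0 W=0
Move 6: W@(0,3) -> caps B=0 W=0
Move 7: B@(0,2) -> caps B=1 W=0
Move 8: W@(2,3) -> caps B=1 W=0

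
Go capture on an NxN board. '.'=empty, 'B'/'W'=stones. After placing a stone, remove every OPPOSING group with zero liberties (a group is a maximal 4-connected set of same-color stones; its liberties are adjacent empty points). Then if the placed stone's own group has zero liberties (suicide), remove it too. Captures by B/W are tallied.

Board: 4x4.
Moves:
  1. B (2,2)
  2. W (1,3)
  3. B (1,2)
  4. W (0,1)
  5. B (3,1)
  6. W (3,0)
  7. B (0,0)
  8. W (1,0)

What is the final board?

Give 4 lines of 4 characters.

Answer: .W..
W.BW
..B.
WB..

Derivation:
Move 1: B@(2,2) -> caps B=0 W=0
Move 2: W@(1,3) -> caps B=0 W=0
Move 3: B@(1,2) -> caps B=0 W=0
Move 4: W@(0,1) -> caps B=0 W=0
Move 5: B@(3,1) -> caps B=0 W=0
Move 6: W@(3,0) -> caps B=0 W=0
Move 7: B@(0,0) -> caps B=0 W=0
Move 8: W@(1,0) -> caps B=0 W=1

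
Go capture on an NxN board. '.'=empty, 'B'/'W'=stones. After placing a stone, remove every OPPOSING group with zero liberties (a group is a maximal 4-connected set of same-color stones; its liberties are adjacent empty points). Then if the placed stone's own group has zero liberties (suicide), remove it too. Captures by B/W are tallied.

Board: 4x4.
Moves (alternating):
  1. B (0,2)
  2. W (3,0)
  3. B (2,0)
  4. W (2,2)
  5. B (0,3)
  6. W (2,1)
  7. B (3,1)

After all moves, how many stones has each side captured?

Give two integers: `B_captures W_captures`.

Answer: 1 0

Derivation:
Move 1: B@(0,2) -> caps B=0 W=0
Move 2: W@(3,0) -> caps B=0 W=0
Move 3: B@(2,0) -> caps B=0 W=0
Move 4: W@(2,2) -> caps B=0 W=0
Move 5: B@(0,3) -> caps B=0 W=0
Move 6: W@(2,1) -> caps B=0 W=0
Move 7: B@(3,1) -> caps B=1 W=0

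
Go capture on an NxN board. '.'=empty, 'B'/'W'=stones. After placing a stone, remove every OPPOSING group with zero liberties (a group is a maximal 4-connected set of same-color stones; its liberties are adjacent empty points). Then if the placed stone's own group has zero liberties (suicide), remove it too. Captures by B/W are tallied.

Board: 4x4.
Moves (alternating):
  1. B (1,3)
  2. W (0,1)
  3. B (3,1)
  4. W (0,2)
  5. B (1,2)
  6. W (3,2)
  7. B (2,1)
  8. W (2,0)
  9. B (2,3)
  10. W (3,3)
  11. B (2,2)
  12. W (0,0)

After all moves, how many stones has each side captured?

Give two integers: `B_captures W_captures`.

Answer: 2 0

Derivation:
Move 1: B@(1,3) -> caps B=0 W=0
Move 2: W@(0,1) -> caps B=0 W=0
Move 3: B@(3,1) -> caps B=0 W=0
Move 4: W@(0,2) -> caps B=0 W=0
Move 5: B@(1,2) -> caps B=0 W=0
Move 6: W@(3,2) -> caps B=0 W=0
Move 7: B@(2,1) -> caps B=0 W=0
Move 8: W@(2,0) -> caps B=0 W=0
Move 9: B@(2,3) -> caps B=0 W=0
Move 10: W@(3,3) -> caps B=0 W=0
Move 11: B@(2,2) -> caps B=2 W=0
Move 12: W@(0,0) -> caps B=2 W=0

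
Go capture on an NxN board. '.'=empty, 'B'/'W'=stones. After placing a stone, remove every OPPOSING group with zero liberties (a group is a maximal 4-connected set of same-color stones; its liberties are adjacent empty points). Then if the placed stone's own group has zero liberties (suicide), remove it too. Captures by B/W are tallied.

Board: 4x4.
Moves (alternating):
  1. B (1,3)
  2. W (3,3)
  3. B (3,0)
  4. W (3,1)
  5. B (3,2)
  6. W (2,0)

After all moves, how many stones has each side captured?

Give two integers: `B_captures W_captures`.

Answer: 0 1

Derivation:
Move 1: B@(1,3) -> caps B=0 W=0
Move 2: W@(3,3) -> caps B=0 W=0
Move 3: B@(3,0) -> caps B=0 W=0
Move 4: W@(3,1) -> caps B=0 W=0
Move 5: B@(3,2) -> caps B=0 W=0
Move 6: W@(2,0) -> caps B=0 W=1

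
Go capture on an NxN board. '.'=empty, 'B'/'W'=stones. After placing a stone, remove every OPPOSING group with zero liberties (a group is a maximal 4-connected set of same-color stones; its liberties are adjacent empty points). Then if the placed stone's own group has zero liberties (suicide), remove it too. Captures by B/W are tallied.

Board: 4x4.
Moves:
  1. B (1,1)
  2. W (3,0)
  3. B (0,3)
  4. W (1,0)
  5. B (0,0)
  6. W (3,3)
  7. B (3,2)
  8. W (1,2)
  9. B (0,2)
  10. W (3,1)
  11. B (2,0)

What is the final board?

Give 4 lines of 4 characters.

Answer: B.BB
.BW.
B...
WWBW

Derivation:
Move 1: B@(1,1) -> caps B=0 W=0
Move 2: W@(3,0) -> caps B=0 W=0
Move 3: B@(0,3) -> caps B=0 W=0
Move 4: W@(1,0) -> caps B=0 W=0
Move 5: B@(0,0) -> caps B=0 W=0
Move 6: W@(3,3) -> caps B=0 W=0
Move 7: B@(3,2) -> caps B=0 W=0
Move 8: W@(1,2) -> caps B=0 W=0
Move 9: B@(0,2) -> caps B=0 W=0
Move 10: W@(3,1) -> caps B=0 W=0
Move 11: B@(2,0) -> caps B=1 W=0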